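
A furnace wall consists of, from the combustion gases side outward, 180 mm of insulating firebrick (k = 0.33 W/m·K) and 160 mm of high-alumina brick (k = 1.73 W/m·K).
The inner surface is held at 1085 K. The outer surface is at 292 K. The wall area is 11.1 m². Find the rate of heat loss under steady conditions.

Using the resistance-network approach (series):
R_insulating firebrick = L/(kA) = 0.18/(0.33×11.1) = 0.04914 K/W
R_high-alumina brick = L/(kA) = 0.16/(1.73×11.1) = 0.008332 K/W
R_total = 0.05747 K/W
Q = ΔT / R_total = 793 / 0.05747

Q ≈ 13800 W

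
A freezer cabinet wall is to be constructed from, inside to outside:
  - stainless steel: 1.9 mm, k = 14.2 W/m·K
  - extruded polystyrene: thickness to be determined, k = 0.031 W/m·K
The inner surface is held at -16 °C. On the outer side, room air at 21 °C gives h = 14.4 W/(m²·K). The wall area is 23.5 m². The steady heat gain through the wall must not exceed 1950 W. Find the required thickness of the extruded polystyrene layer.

L ≈ 11.7 mm

Treating each layer as a thermal resistance in series:
R_stainless steel = L/(kA) = 0.0019/(14.2×23.5) = 5.694×10^-6 K/W
R_outer film = 1/(h_o·A) = 1/(14.4×23.5) = 0.002955 K/W
Sum of the known resistances R_other = 0.002961 K/W
Required total resistance R_tot = ΔT/Q_allow = 37/1950 = 0.01897 K/W
R_extruded polystyrene = R_tot − R_other = 0.01601 K/W
L = R·k·A = 0.01601×0.031×23.5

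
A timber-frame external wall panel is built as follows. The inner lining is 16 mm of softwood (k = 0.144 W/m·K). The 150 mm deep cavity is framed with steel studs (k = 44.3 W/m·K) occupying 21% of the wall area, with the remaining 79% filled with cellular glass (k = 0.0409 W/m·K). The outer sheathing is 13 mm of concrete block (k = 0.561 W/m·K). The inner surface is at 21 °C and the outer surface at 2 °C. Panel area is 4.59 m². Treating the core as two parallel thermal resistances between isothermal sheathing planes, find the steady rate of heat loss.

Sheathing layers in series; stud and cavity paths in parallel between them.
R_inner = 0.016/(0.144×4.59) = 0.02421 K/W
R_stud  = 0.15/(44.3×0.21×4.59) = 0.003513 K/W
R_cav   = 0.15/(0.0409×0.79×4.59) = 1.011 K/W
1/R_core = 1/R_stud + 1/R_cav → R_core = 0.003501 K/W
R_outer = 0.013/(0.561×4.59) = 0.005049 K/W
R_total = 0.03276 K/W
Q = ΔT/R_total = 19/0.03276

Q ≈ 580 W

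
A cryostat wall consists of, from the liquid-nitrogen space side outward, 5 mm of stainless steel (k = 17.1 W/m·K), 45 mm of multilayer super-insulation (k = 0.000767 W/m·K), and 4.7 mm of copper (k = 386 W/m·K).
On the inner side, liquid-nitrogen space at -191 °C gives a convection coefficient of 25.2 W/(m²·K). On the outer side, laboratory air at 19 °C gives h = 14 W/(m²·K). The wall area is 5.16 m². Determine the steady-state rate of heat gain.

Using the resistance-network approach (series):
R_inner film = 1/(h_i·A) = 1/(25.2×5.16) = 0.00769 K/W
R_stainless steel = L/(kA) = 0.005/(17.1×5.16) = 5.667×10^-5 K/W
R_multilayer super-insulation = L/(kA) = 0.045/(0.000767×5.16) = 11.37 K/W
R_copper = L/(kA) = 0.0047/(386×5.16) = 2.36×10^-6 K/W
R_outer film = 1/(h_o·A) = 1/(14×5.16) = 0.01384 K/W
R_total = 11.39 K/W
Q = ΔT / R_total = 210 / 11.39

Q ≈ 18.4 W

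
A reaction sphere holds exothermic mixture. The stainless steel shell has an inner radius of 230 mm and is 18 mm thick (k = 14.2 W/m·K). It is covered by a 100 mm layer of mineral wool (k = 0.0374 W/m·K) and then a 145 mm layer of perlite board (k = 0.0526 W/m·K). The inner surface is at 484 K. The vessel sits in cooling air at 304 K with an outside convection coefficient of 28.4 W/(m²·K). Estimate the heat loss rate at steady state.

Q ≈ 47.9 W

For a spherical shell R = (1/r₁ − 1/r₂)/(4πk); film R = 1/(h·4πr²). In series:
R_stainless steel shell = (1/0.23 − 1/0.248)/(4π×14.2) = 0.001768 K/W
R_mineral wool = (1/0.248 − 1/0.348)/(4π×0.0374) = 2.465 K/W
R_perlite board = (1/0.348 − 1/0.493)/(4π×0.0526) = 1.279 K/W
R_outer film = 1/(h·4πr_o²) = 1/(28.4×4π×0.493²) = 0.01153 K/W
R_total = 3.757 K/W
Q = ΔT/R_total = 180/3.757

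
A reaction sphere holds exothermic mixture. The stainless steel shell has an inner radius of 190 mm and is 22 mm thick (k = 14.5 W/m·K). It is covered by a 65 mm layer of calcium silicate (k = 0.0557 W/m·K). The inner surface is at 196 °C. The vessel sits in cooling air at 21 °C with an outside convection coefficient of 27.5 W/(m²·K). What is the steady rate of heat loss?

Each spherical layer contributes R = (1/r_i − 1/r_o)/(4πk):
R_stainless steel shell = (1/0.19 − 1/0.212)/(4π×14.5) = 0.002997 K/W
R_calcium silicate = (1/0.212 − 1/0.277)/(4π×0.0557) = 1.581 K/W
R_outer film = 1/(h·4πr_o²) = 1/(27.5×4π×0.277²) = 0.03771 K/W
R_total = 1.622 K/W
Q = ΔT/R_total = 175/1.622

Q ≈ 108 W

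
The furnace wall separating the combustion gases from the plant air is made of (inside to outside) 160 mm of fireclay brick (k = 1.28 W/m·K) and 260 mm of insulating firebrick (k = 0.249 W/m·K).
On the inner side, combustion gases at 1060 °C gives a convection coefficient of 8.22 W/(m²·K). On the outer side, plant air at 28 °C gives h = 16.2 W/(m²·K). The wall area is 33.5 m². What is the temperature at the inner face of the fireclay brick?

T ≈ 967 °C

Thermal resistances in series:
R_inner film = 1/(h_i·A) = 1/(8.22×33.5) = 0.003631 K/W
R_fireclay brick = L/(kA) = 0.16/(1.28×33.5) = 0.003731 K/W
R_insulating firebrick = L/(kA) = 0.26/(0.249×33.5) = 0.03117 K/W
R_outer film = 1/(h_o·A) = 1/(16.2×33.5) = 0.001843 K/W
R_total = 0.04037 K/W;  Q = ΔT/R_total = 1032/0.04037 = 25560 W
T_interface = T_inner − Q·ΣR(inner→interface) = 1060 − 25600×0.003631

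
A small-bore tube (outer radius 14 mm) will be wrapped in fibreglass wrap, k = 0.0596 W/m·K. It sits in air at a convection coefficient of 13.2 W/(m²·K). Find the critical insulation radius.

For a cylinder r_cr = k/h = 0.0596/13.2
r_cr = 4.52 mm; since the bare radius (14 mm) is above r_cr, any added insulation will reduce heat loss.

r_cr ≈ 4.52 mm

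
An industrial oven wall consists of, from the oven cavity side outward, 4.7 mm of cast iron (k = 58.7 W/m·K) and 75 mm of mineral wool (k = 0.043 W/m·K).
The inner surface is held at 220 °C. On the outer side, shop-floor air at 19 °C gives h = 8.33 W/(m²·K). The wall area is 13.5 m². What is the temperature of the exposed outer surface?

T ≈ 31.9 °C

Using the resistance-network approach (series):
R_cast iron = L/(kA) = 0.0047/(58.7×13.5) = 5.931×10^-6 K/W
R_mineral wool = L/(kA) = 0.075/(0.043×13.5) = 0.1292 K/W
R_outer film = 1/(h_o·A) = 1/(8.33×13.5) = 0.008892 K/W
R_total = 0.1381 K/W;  Q = ΔT/R_total = 201/0.1381 = 1455 W
T_interface = T_inner − Q·ΣR(inner→interface) = 220 − 1460×0.1292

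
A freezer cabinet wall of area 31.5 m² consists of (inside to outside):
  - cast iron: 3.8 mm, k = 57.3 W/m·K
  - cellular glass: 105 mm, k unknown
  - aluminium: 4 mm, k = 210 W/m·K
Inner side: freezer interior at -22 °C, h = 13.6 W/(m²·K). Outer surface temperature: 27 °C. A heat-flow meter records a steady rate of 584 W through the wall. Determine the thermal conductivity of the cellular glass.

Thermal resistances in series:
R_inner film = 1/(h_i·A) = 1/(13.6×31.5) = 0.002334 K/W
R_cast iron = L/(kA) = 0.0038/(57.3×31.5) = 2.105×10^-6 K/W
R_aluminium = L/(kA) = 0.004/(210×31.5) = 6.047×10^-7 K/W
Sum of known resistances R_other = 0.002337 K/W
Total R = ΔT/Q = 49/584 = 0.0839 K/W
R_cellular glass = R_total − R_other = 0.08157 K/W
k = L/(R·A) = 0.105/(0.08157×31.5)

k ≈ 0.0409 W/(m·K)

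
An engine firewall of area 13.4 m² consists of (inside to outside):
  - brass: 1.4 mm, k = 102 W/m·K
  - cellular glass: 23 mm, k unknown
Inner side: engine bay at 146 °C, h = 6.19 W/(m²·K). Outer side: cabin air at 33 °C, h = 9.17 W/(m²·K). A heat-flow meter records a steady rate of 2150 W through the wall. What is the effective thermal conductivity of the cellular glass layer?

k ≈ 0.053 W/(m·K)

Treating each layer as a thermal resistance in series:
R_inner film = 1/(h_i·A) = 1/(6.19×13.4) = 0.01206 K/W
R_brass = L/(kA) = 0.0014/(102×13.4) = 1.024×10^-6 K/W
R_outer film = 1/(h_o·A) = 1/(9.17×13.4) = 0.008138 K/W
Sum of known resistances R_other = 0.0202 K/W
Total R = ΔT/Q = 113/2150 = 0.05256 K/W
R_cellular glass = R_total − R_other = 0.03236 K/W
k = L/(R·A) = 0.023/(0.03236×13.4)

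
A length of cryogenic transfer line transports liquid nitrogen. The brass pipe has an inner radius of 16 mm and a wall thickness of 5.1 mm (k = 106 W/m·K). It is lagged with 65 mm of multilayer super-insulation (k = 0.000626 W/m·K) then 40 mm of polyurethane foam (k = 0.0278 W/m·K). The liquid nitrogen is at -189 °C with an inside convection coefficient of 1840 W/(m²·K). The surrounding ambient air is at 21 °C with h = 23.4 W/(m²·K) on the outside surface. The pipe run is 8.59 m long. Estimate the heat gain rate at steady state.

For a radial system each layer contributes R = ln(r_out/r_in)/(2πkL); films add R = 1/(hA).
R_inner film = 1/(h_i·2πr₁L) = 1/(1840×2π×0.016×8.59) = 6.293×10^-4 K/W
R_brass pipe wall = ln(21.1/16)/(2π×106×8.59) = 4.836×10^-5 K/W
R_multilayer super-insulation = ln(86.1/21.1)/(2π×0.000626×8.59) = 41.62 K/W
R_polyurethane foam = ln(126.1/86.1)/(2π×0.0278×8.59) = 0.2543 K/W
R_outer film = 1/(h_o·2πr_oL) = 1/(23.4×2π×0.1261×8.59) = 0.006279 K/W
R_total = 41.88 K/W
Q = ΔT/R_total = 210/41.88

Q ≈ 5.01 W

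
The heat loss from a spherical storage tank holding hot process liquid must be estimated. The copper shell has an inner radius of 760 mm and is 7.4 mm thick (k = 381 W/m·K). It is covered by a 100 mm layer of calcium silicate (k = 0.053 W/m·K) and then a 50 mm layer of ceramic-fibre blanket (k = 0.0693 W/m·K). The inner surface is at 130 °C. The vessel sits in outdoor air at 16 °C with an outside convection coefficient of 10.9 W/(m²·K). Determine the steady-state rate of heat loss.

Radial (spherical) resistances in series:
R_copper shell = (1/0.76 − 1/0.7674)/(4π×381) = 2.65×10^-6 K/W
R_calcium silicate = (1/0.7674 − 1/0.8674)/(4π×0.053) = 0.2256 K/W
R_ceramic-fibre blanket = (1/0.8674 − 1/0.9174)/(4π×0.0693) = 0.07215 K/W
R_outer film = 1/(h·4πr_o²) = 1/(10.9×4π×0.9174²) = 0.008675 K/W
R_total = 0.3064 K/W
Q = ΔT/R_total = 114/0.3064

Q ≈ 372 W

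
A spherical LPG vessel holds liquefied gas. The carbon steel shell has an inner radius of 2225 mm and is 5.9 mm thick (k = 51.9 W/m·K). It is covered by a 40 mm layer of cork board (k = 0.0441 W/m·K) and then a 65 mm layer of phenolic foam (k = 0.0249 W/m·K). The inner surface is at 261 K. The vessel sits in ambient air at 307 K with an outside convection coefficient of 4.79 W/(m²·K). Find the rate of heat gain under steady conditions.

Q ≈ 815 W

Spherical conduction: R = (1/r_in − 1/r_out)/(4πk) per layer; series-sum.
R_carbon steel shell = (1/2.225 − 1/2.2309)/(4π×51.9) = 1.822×10^-6 K/W
R_cork board = (1/2.2309 − 1/2.2709)/(4π×0.0441) = 0.01425 K/W
R_phenolic foam = (1/2.2709 − 1/2.3359)/(4π×0.0249) = 0.03916 K/W
R_outer film = 1/(h·4πr_o²) = 1/(4.79×4π×2.3359²) = 0.003045 K/W
R_total = 0.05645 K/W
Q = ΔT/R_total = 46/0.05645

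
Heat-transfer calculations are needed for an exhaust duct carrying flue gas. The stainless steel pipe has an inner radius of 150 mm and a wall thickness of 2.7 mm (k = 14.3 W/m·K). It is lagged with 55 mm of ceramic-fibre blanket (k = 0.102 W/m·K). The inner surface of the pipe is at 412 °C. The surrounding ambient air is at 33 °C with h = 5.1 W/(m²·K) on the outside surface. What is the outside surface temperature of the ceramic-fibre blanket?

For a radial system each layer contributes R = ln(r_out/r_in)/(2πkL); films add R = 1/(hA).
R_stainless steel pipe wall = ln(152.7/150)/(2π×14.3×1) = 1.986×10^-4 K/W
R_ceramic-fibre blanket = ln(207.7/152.7)/(2π×0.102×1) = 0.48 K/W
R_outer film = 1/(h_o·2πr_oL) = 1/(5.1×2π×0.2077×1) = 0.1502 K/W
R_total = 0.6304 K/W
Q = ΔT/R_total = 379/0.6304
Q = 601 W/m
T_interface = T_inner − Q·ΣR(inner→interface) = 412 − 601×0.4802

T ≈ 123 °C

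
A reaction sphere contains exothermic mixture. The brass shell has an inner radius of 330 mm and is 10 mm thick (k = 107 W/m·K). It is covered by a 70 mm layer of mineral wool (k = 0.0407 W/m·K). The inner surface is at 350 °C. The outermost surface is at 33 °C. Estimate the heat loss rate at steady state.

Q ≈ 323 W

Spherical conduction: R = (1/r_in − 1/r_out)/(4πk) per layer; series-sum.
R_brass shell = (1/0.33 − 1/0.34)/(4π×107) = 6.628×10^-5 K/W
R_mineral wool = (1/0.34 − 1/0.41)/(4π×0.0407) = 0.9818 K/W
R_total = 0.9819 K/W
Q = ΔT/R_total = 317/0.9819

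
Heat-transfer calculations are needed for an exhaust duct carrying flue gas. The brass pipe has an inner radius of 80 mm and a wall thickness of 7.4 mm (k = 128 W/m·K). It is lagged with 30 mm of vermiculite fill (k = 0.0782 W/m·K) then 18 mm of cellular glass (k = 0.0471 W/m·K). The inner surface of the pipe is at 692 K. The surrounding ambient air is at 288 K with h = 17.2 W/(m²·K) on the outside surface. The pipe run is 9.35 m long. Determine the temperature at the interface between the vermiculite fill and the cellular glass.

T ≈ 481 K

Cylindrical conduction, so R = ln(r₂/r₁)/(2πkL) per layer, in series:
R_brass pipe wall = ln(87.4/80)/(2π×128×9.35) = 1.176×10^-5 K/W
R_vermiculite fill = ln(117.4/87.4)/(2π×0.0782×9.35) = 0.06423 K/W
R_cellular glass = ln(135.4/117.4)/(2π×0.0471×9.35) = 0.05155 K/W
R_outer film = 1/(h_o·2πr_oL) = 1/(17.2×2π×0.1354×9.35) = 0.007309 K/W
R_total = 0.1231 K/W
Q = ΔT/R_total = 404/0.1231
Q = 3280 W
T_interface = T_inner − Q·ΣR(inner→interface) = 692 − 3280×0.06424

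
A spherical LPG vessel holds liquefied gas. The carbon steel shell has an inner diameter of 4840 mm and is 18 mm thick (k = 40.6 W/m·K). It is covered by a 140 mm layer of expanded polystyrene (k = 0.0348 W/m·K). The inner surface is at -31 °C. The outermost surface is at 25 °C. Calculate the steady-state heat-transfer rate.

Q ≈ 1100 W

For a spherical shell R = (1/r₁ − 1/r₂)/(4πk); film R = 1/(h·4πr²). In series:
R_carbon steel shell = (1/2.42 − 1/2.438)/(4π×40.6) = 5.98×10^-6 K/W
R_expanded polystyrene = (1/2.438 − 1/2.578)/(4π×0.0348) = 0.05094 K/W
R_total = 0.05094 K/W
Q = ΔT/R_total = 56/0.05094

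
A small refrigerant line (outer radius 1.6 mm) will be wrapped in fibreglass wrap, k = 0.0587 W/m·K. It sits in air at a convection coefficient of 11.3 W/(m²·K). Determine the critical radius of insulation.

For a cylinder r_cr = k/h = 0.0587/11.3
r_cr = 5.19 mm; since the bare radius (1.6 mm) is below r_cr, adding a thin layer of insulation will *increase* heat loss.

r_cr ≈ 5.19 mm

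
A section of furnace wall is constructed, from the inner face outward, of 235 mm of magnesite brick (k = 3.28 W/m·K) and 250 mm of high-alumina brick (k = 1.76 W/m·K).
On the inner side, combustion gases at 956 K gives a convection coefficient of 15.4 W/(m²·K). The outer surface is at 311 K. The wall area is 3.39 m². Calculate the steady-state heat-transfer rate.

Thermal resistances in series:
R_inner film = 1/(h_i·A) = 1/(15.4×3.39) = 0.01915 K/W
R_magnesite brick = L/(kA) = 0.235/(3.28×3.39) = 0.02113 K/W
R_high-alumina brick = L/(kA) = 0.25/(1.76×3.39) = 0.0419 K/W
R_total = 0.08219 K/W
Q = ΔT / R_total = 645 / 0.08219

Q ≈ 7850 W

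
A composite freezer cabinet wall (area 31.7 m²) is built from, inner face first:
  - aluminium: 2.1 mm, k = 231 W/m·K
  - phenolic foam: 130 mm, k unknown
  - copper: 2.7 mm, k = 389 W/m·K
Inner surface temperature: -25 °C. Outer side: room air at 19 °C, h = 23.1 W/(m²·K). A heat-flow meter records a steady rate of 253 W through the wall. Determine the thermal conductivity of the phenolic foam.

Treating each layer as a thermal resistance in series:
R_aluminium = L/(kA) = 0.0021/(231×31.7) = 2.868×10^-7 K/W
R_copper = L/(kA) = 0.0027/(389×31.7) = 2.19×10^-7 K/W
R_outer film = 1/(h_o·A) = 1/(23.1×31.7) = 0.001366 K/W
Sum of known resistances R_other = 0.001366 K/W
Total R = ΔT/Q = 44/253 = 0.1739 K/W
R_phenolic foam = R_total − R_other = 0.1725 K/W
k = L/(R·A) = 0.13/(0.1725×31.7)

k ≈ 0.0238 W/(m·K)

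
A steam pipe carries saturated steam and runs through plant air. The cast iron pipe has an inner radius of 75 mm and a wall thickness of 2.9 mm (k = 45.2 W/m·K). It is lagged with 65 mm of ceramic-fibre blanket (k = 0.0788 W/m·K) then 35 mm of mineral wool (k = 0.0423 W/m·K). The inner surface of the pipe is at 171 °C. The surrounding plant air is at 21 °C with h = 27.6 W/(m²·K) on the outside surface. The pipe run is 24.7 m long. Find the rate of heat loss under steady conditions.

Treating each annulus and film as a series resistance:
R_cast iron pipe wall = ln(77.9/75)/(2π×45.2×24.7) = 5.408×10^-6 K/W
R_ceramic-fibre blanket = ln(142.9/77.9)/(2π×0.0788×24.7) = 0.04961 K/W
R_mineral wool = ln(177.9/142.9)/(2π×0.0423×24.7) = 0.03337 K/W
R_outer film = 1/(h_o·2πr_oL) = 1/(27.6×2π×0.1779×24.7) = 0.001312 K/W
R_total = 0.0843 K/W
Q = ΔT/R_total = 150/0.0843

Q ≈ 1780 W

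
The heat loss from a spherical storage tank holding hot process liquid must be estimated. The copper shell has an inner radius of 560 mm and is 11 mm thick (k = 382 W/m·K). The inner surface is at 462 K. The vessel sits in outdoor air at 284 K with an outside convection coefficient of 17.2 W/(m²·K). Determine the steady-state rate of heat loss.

Q ≈ 12500 W

For a spherical shell R = (1/r₁ − 1/r₂)/(4πk); film R = 1/(h·4πr²). In series:
R_copper shell = (1/0.56 − 1/0.571)/(4π×382) = 7.166×10^-6 K/W
R_outer film = 1/(h·4πr_o²) = 1/(17.2×4π×0.571²) = 0.01419 K/W
R_total = 0.0142 K/W
Q = ΔT/R_total = 178/0.0142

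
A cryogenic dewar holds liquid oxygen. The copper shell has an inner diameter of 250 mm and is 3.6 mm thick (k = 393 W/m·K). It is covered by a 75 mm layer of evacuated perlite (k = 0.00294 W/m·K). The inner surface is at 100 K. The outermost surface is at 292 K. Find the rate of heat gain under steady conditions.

Each spherical layer contributes R = (1/r_i − 1/r_o)/(4πk):
R_copper shell = (1/0.125 − 1/0.1286)/(4π×393) = 4.535×10^-5 K/W
R_evacuated perlite = (1/0.1286 − 1/0.2036)/(4π×0.00294) = 77.53 K/W
R_total = 77.53 K/W
Q = ΔT/R_total = 192/77.53

Q ≈ 2.48 W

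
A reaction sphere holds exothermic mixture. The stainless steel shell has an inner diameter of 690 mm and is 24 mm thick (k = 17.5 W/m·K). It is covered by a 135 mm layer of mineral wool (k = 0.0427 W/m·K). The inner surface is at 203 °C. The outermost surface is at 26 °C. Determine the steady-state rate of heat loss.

Each spherical layer contributes R = (1/r_i − 1/r_o)/(4πk):
R_stainless steel shell = (1/0.345 − 1/0.369)/(4π×17.5) = 8.573×10^-4 K/W
R_mineral wool = (1/0.369 − 1/0.504)/(4π×0.0427) = 1.353 K/W
R_total = 1.354 K/W
Q = ΔT/R_total = 177/1.354

Q ≈ 131 W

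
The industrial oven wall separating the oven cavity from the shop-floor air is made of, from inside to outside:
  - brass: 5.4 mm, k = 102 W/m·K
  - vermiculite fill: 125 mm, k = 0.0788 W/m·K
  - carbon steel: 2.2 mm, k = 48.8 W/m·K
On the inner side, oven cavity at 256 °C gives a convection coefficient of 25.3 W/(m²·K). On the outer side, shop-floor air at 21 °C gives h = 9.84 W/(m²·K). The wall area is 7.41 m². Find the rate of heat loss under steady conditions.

Model the wall as resistances in series:
R_inner film = 1/(h_i·A) = 1/(25.3×7.41) = 0.005334 K/W
R_brass = L/(kA) = 0.0054/(102×7.41) = 7.145×10^-6 K/W
R_vermiculite fill = L/(kA) = 0.125/(0.0788×7.41) = 0.2141 K/W
R_carbon steel = L/(kA) = 0.0022/(48.8×7.41) = 6.084×10^-6 K/W
R_outer film = 1/(h_o·A) = 1/(9.84×7.41) = 0.01371 K/W
R_total = 0.2331 K/W
Q = ΔT / R_total = 235 / 0.2331

Q ≈ 1010 W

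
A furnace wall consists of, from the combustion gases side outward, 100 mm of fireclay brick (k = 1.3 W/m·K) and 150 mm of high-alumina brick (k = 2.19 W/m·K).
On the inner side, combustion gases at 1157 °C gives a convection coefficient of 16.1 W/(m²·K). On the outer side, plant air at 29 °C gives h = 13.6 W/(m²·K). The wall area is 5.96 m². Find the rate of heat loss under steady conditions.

Q ≈ 23900 W

Treating each layer as a thermal resistance in series:
R_inner film = 1/(h_i·A) = 1/(16.1×5.96) = 0.01042 K/W
R_fireclay brick = L/(kA) = 0.1/(1.3×5.96) = 0.01291 K/W
R_high-alumina brick = L/(kA) = 0.15/(2.19×5.96) = 0.01149 K/W
R_outer film = 1/(h_o·A) = 1/(13.6×5.96) = 0.01234 K/W
R_total = 0.04716 K/W
Q = ΔT / R_total = 1128 / 0.04716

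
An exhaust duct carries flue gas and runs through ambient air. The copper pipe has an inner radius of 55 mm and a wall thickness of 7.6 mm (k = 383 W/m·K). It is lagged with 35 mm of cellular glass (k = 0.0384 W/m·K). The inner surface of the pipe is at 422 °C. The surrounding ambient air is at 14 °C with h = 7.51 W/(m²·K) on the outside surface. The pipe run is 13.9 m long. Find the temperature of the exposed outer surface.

T ≈ 57 °C

Radial resistances (cylindrical: R_cond = ln(r_o/r_i)/(2πkL), R_conv = 1/(h·2πrL)):
R_copper pipe wall = ln(62.6/55)/(2π×383×13.9) = 3.869×10^-6 K/W
R_cellular glass = ln(97.6/62.6)/(2π×0.0384×13.9) = 0.1324 K/W
R_outer film = 1/(h_o·2πr_oL) = 1/(7.51×2π×0.0976×13.9) = 0.01562 K/W
R_total = 0.148 K/W
Q = ΔT/R_total = 408/0.148
Q = 2760 W
T_interface = T_inner − Q·ΣR(inner→interface) = 422 − 2760×0.1324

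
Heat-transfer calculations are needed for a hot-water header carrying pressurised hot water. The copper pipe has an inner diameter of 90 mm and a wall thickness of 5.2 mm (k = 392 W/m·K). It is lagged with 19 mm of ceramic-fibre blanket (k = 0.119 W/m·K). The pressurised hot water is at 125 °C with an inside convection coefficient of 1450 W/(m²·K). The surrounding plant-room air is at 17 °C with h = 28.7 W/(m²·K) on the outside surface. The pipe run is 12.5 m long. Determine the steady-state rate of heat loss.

Radial resistances (cylindrical: R_cond = ln(r_o/r_i)/(2πkL), R_conv = 1/(h·2πrL)):
R_inner film = 1/(h_i·2πr₁L) = 1/(1450×2π×0.045×12.5) = 1.951×10^-4 K/W
R_copper pipe wall = ln(50.2/45)/(2π×392×12.5) = 3.552×10^-6 K/W
R_ceramic-fibre blanket = ln(69.2/50.2)/(2π×0.119×12.5) = 0.03434 K/W
R_outer film = 1/(h_o·2πr_oL) = 1/(28.7×2π×0.0692×12.5) = 0.006411 K/W
R_total = 0.04095 K/W
Q = ΔT/R_total = 108/0.04095

Q ≈ 2640 W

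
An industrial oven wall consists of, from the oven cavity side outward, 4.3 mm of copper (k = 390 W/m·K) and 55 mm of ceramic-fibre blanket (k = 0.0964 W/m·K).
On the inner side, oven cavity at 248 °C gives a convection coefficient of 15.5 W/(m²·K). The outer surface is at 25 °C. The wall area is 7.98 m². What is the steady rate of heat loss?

Q ≈ 2800 W

Series thermal resistances:
R_inner film = 1/(h_i·A) = 1/(15.5×7.98) = 0.008085 K/W
R_copper = L/(kA) = 0.0043/(390×7.98) = 1.382×10^-6 K/W
R_ceramic-fibre blanket = L/(kA) = 0.055/(0.0964×7.98) = 0.0715 K/W
R_total = 0.07958 K/W
Q = ΔT / R_total = 223 / 0.07958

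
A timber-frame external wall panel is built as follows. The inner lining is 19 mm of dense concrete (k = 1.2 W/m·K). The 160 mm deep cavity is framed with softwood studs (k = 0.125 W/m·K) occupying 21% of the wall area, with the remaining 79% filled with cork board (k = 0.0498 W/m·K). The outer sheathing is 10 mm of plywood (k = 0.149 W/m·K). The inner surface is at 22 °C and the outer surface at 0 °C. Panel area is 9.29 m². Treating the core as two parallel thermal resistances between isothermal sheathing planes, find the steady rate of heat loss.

Q ≈ 81 W

Sheathing layers in series; stud and cavity paths in parallel between them.
R_inner = 0.019/(1.2×9.29) = 0.001704 K/W
R_stud  = 0.16/(0.125×0.21×9.29) = 0.6561 K/W
R_cav   = 0.16/(0.0498×0.79×9.29) = 0.4378 K/W
1/R_core = 1/R_stud + 1/R_cav → R_core = 0.2626 K/W
R_outer = 0.01/(0.149×9.29) = 0.007224 K/W
R_total = 0.2715 K/W
Q = ΔT/R_total = 22/0.2715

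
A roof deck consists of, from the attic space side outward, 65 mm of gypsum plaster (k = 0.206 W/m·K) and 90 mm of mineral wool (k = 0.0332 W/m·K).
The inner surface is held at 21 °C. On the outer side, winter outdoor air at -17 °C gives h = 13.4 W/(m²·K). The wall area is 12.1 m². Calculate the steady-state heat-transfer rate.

Q ≈ 148 W

Using the resistance-network approach (series):
R_gypsum plaster = L/(kA) = 0.065/(0.206×12.1) = 0.02608 K/W
R_mineral wool = L/(kA) = 0.09/(0.0332×12.1) = 0.224 K/W
R_outer film = 1/(h_o·A) = 1/(13.4×12.1) = 0.006168 K/W
R_total = 0.2563 K/W
Q = ΔT / R_total = 38 / 0.2563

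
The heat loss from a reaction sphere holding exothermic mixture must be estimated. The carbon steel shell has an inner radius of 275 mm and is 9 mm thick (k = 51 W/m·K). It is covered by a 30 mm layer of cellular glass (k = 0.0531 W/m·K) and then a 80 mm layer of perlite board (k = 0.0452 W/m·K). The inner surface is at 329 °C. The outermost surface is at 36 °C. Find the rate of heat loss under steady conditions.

Q ≈ 178 W

Each spherical layer contributes R = (1/r_i − 1/r_o)/(4πk):
R_carbon steel shell = (1/0.275 − 1/0.284)/(4π×51) = 1.798×10^-4 K/W
R_cellular glass = (1/0.284 − 1/0.314)/(4π×0.0531) = 0.5042 K/W
R_perlite board = (1/0.314 − 1/0.394)/(4π×0.0452) = 1.138 K/W
R_total = 1.643 K/W
Q = ΔT/R_total = 293/1.643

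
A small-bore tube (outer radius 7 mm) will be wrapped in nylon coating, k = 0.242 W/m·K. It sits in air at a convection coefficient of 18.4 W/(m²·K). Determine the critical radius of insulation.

r_cr ≈ 13.2 mm

For a cylinder r_cr = k/h = 0.242/18.4
r_cr = 13.2 mm; since the bare radius (7 mm) is below r_cr, adding a thin layer of insulation will *increase* heat loss.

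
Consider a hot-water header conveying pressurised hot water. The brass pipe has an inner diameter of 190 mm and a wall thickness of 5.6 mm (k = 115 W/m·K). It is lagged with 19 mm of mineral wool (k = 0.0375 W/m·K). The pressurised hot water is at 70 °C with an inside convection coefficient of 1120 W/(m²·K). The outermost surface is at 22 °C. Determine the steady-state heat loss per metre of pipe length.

q′ ≈ 65.2 W/m

Cylindrical conduction, so R = ln(r₂/r₁)/(2πkL) per layer, in series:
R_inner film = 1/(h_i·2πr₁L) = 1/(1120×2π×0.095×1) = 0.001496 K/W
R_brass pipe wall = ln(100.6/95)/(2π×115×1) = 7.927×10^-5 K/W
R_mineral wool = ln(119.6/100.6)/(2π×0.0375×1) = 0.7342 K/W
R_total = 0.7358 K/W
Q = ΔT/R_total = 48/0.7358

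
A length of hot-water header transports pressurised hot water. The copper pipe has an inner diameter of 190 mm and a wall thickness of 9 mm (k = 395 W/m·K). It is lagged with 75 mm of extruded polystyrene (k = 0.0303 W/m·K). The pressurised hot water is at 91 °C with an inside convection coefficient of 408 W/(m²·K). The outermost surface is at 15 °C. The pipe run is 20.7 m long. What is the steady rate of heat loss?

Cylindrical conduction, so R = ln(r₂/r₁)/(2πkL) per layer, in series:
R_inner film = 1/(h_i·2πr₁L) = 1/(408×2π×0.095×20.7) = 1.984×10^-4 K/W
R_copper pipe wall = ln(104/95)/(2π×395×20.7) = 1.762×10^-6 K/W
R_extruded polystyrene = ln(179/104)/(2π×0.0303×20.7) = 0.1378 K/W
R_total = 0.138 K/W
Q = ΔT/R_total = 76/0.138

Q ≈ 551 W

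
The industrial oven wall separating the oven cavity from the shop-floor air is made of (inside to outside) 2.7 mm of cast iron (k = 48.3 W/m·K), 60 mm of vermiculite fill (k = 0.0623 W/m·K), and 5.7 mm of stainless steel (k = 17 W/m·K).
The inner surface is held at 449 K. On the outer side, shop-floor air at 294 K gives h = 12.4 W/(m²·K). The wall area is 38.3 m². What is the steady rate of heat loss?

Thermal resistances in series:
R_cast iron = L/(kA) = 0.0027/(48.3×38.3) = 1.46×10^-6 K/W
R_vermiculite fill = L/(kA) = 0.06/(0.0623×38.3) = 0.02515 K/W
R_stainless steel = L/(kA) = 0.0057/(17×38.3) = 8.754×10^-6 K/W
R_outer film = 1/(h_o·A) = 1/(12.4×38.3) = 0.002106 K/W
R_total = 0.02726 K/W
Q = ΔT / R_total = 155 / 0.02726

Q ≈ 5690 W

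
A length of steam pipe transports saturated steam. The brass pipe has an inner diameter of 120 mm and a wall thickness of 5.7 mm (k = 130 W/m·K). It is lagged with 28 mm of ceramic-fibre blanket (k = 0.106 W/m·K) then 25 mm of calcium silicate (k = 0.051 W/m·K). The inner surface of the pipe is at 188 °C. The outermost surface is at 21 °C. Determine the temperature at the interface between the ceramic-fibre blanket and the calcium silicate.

Cylindrical conduction, so R = ln(r₂/r₁)/(2πkL) per layer, in series:
R_brass pipe wall = ln(65.7/60)/(2π×130×1) = 1.111×10^-4 K/W
R_ceramic-fibre blanket = ln(93.7/65.7)/(2π×0.106×1) = 0.533 K/W
R_calcium silicate = ln(118.7/93.7)/(2π×0.051×1) = 0.738 K/W
R_total = 1.271 K/W
Q = ΔT/R_total = 167/1.271
Q = 131 W/m
T_interface = T_inner − Q·ΣR(inner→interface) = 188 − 131×0.5331

T ≈ 118 °C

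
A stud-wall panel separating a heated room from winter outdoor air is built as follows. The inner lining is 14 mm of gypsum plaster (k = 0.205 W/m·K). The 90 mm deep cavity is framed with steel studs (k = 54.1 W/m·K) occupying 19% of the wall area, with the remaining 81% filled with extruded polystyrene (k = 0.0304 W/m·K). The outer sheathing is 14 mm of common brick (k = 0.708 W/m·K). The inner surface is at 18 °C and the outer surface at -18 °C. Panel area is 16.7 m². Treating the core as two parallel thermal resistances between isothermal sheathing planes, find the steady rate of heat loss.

Sheathing layers in series; stud and cavity paths in parallel between them.
R_inner = 0.014/(0.205×16.7) = 0.004089 K/W
R_stud  = 0.09/(54.1×0.19×16.7) = 5.243×10^-4 K/W
R_cav   = 0.09/(0.0304×0.81×16.7) = 0.2189 K/W
1/R_core = 1/R_stud + 1/R_cav → R_core = 5.23×10^-4 K/W
R_outer = 0.014/(0.708×16.7) = 0.001184 K/W
R_total = 0.005796 K/W
Q = ΔT/R_total = 36/0.005796

Q ≈ 6210 W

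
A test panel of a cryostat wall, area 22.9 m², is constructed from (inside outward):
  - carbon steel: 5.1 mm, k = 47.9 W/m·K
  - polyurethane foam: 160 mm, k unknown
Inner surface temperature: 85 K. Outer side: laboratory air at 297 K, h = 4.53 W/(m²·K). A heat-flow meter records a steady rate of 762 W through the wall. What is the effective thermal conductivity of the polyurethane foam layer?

Model the wall as resistances in series:
R_carbon steel = L/(kA) = 0.0051/(47.9×22.9) = 4.649×10^-6 K/W
R_outer film = 1/(h_o·A) = 1/(4.53×22.9) = 0.00964 K/W
Sum of known resistances R_other = 0.009644 K/W
Total R = ΔT/Q = 212/762 = 0.2782 K/W
R_polyurethane foam = R_total − R_other = 0.2686 K/W
k = L/(R·A) = 0.16/(0.2686×22.9)

k ≈ 0.026 W/(m·K)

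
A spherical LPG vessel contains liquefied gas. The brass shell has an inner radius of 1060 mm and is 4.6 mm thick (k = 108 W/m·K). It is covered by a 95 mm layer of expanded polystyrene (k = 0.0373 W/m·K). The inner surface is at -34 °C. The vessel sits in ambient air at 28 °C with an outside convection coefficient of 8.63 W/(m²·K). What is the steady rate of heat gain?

Q ≈ 362 W

Spherical conduction: R = (1/r_in − 1/r_out)/(4πk) per layer; series-sum.
R_brass shell = (1/1.06 − 1/1.0646)/(4π×108) = 3.004×10^-6 K/W
R_expanded polystyrene = (1/1.0646 − 1/1.1596)/(4π×0.0373) = 0.1642 K/W
R_outer film = 1/(h·4πr_o²) = 1/(8.63×4π×1.1596²) = 0.006857 K/W
R_total = 0.171 K/W
Q = ΔT/R_total = 62/0.171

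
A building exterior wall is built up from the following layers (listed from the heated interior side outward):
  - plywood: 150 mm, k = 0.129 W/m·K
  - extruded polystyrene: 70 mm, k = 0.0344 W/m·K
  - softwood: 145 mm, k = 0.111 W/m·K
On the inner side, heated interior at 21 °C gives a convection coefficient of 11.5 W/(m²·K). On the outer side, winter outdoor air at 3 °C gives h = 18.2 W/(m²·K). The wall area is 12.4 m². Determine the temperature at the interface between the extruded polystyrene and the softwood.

T ≈ 8.27 °C

Series thermal resistances:
R_inner film = 1/(h_i·A) = 1/(11.5×12.4) = 0.007013 K/W
R_plywood = L/(kA) = 0.15/(0.129×12.4) = 0.09377 K/W
R_extruded polystyrene = L/(kA) = 0.07/(0.0344×12.4) = 0.1641 K/W
R_softwood = L/(kA) = 0.145/(0.111×12.4) = 0.1053 K/W
R_outer film = 1/(h_o·A) = 1/(18.2×12.4) = 0.004431 K/W
R_total = 0.3747 K/W;  Q = ΔT/R_total = 18/0.3747 = 48.04 W
T_interface = T_inner − Q·ΣR(inner→interface) = 21 − 48×0.2649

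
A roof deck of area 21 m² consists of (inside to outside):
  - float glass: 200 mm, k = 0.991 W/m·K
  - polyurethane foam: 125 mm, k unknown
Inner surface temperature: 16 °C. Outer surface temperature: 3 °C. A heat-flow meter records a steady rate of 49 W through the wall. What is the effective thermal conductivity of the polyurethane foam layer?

k ≈ 0.0233 W/(m·K)

Series thermal resistances:
R_float glass = L/(kA) = 0.2/(0.991×21) = 0.00961 K/W
Sum of known resistances R_other = 0.00961 K/W
Total R = ΔT/Q = 13/49 = 0.2653 K/W
R_polyurethane foam = R_total − R_other = 0.2557 K/W
k = L/(R·A) = 0.125/(0.2557×21)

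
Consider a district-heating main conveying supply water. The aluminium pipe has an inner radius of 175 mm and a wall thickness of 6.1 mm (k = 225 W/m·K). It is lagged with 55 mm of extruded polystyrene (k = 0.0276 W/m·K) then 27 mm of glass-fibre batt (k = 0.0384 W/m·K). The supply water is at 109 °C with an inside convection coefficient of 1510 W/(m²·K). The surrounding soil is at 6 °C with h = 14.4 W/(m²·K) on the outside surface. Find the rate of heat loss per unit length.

q′ ≈ 51 W/m

Radial resistances (cylindrical: R_cond = ln(r_o/r_i)/(2πkL), R_conv = 1/(h·2πrL)):
R_inner film = 1/(h_i·2πr₁L) = 1/(1510×2π×0.175×1) = 6.023×10^-4 K/W
R_aluminium pipe wall = ln(181.1/175)/(2π×225×1) = 2.424×10^-5 K/W
R_extruded polystyrene = ln(236.1/181.1)/(2π×0.0276×1) = 1.529 K/W
R_glass-fibre batt = ln(263.1/236.1)/(2π×0.0384×1) = 0.4488 K/W
R_outer film = 1/(h_o·2πr_oL) = 1/(14.4×2π×0.2631×1) = 0.04201 K/W
R_total = 2.021 K/W
Q = ΔT/R_total = 103/2.021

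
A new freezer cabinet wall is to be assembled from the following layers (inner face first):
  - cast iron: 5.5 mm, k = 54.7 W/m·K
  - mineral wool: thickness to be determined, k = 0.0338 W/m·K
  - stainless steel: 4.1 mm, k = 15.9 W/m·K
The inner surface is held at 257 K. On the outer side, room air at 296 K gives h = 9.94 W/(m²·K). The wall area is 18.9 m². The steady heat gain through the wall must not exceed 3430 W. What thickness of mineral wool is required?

Series thermal resistances:
R_cast iron = L/(kA) = 0.0055/(54.7×18.9) = 5.32×10^-6 K/W
R_stainless steel = L/(kA) = 0.0041/(15.9×18.9) = 1.364×10^-5 K/W
R_outer film = 1/(h_o·A) = 1/(9.94×18.9) = 0.005323 K/W
Sum of the known resistances R_other = 0.005342 K/W
Required total resistance R_tot = ΔT/Q_allow = 39/3430 = 0.01137 K/W
R_mineral wool = R_tot − R_other = 0.006028 K/W
L = R·k·A = 0.006028×0.0338×18.9

L ≈ 3.85 mm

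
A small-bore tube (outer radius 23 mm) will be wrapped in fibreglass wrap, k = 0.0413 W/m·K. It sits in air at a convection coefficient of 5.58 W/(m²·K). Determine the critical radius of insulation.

r_cr ≈ 7.4 mm

For a cylinder r_cr = k/h = 0.0413/5.58
r_cr = 7.4 mm; since the bare radius (23 mm) is above r_cr, any added insulation will reduce heat loss.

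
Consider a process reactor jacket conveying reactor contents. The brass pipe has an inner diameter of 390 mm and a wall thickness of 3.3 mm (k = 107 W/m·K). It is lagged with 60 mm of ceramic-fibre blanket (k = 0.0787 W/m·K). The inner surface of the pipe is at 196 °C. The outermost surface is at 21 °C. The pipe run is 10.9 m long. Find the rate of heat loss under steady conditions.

For a radial system each layer contributes R = ln(r_out/r_in)/(2πkL); films add R = 1/(hA).
R_brass pipe wall = ln(198.3/195)/(2π×107×10.9) = 2.29×10^-6 K/W
R_ceramic-fibre blanket = ln(258.3/198.3)/(2π×0.0787×10.9) = 0.04904 K/W
R_total = 0.04905 K/W
Q = ΔT/R_total = 175/0.04905

Q ≈ 3570 W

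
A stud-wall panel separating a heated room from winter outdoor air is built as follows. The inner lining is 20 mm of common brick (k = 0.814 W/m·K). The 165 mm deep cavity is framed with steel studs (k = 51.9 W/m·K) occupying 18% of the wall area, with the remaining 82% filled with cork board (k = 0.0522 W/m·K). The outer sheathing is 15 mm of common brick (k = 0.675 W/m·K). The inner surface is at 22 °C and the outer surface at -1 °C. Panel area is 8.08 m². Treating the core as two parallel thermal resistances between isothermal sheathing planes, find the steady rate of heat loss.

Sheathing layers in series; stud and cavity paths in parallel between them.
R_inner = 0.02/(0.814×8.08) = 0.003041 K/W
R_stud  = 0.165/(51.9×0.18×8.08) = 0.002186 K/W
R_cav   = 0.165/(0.0522×0.82×8.08) = 0.4771 K/W
1/R_core = 1/R_stud + 1/R_cav → R_core = 0.002176 K/W
R_outer = 0.015/(0.675×8.08) = 0.00275 K/W
R_total = 0.007967 K/W
Q = ΔT/R_total = 23/0.007967

Q ≈ 2890 W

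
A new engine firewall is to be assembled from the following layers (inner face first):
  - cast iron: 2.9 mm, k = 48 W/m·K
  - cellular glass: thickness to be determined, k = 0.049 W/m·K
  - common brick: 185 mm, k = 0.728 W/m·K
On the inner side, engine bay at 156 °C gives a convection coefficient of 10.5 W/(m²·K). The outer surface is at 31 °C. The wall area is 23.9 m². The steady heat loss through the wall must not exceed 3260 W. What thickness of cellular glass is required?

Treating each layer as a thermal resistance in series:
R_inner film = 1/(h_i·A) = 1/(10.5×23.9) = 0.003985 K/W
R_cast iron = L/(kA) = 0.0029/(48×23.9) = 2.528×10^-6 K/W
R_common brick = L/(kA) = 0.185/(0.728×23.9) = 0.01063 K/W
Sum of the known resistances R_other = 0.01462 K/W
Required total resistance R_tot = ΔT/Q_allow = 125/3260 = 0.03834 K/W
R_cellular glass = R_tot − R_other = 0.02372 K/W
L = R·k·A = 0.02372×0.049×23.9

L ≈ 27.8 mm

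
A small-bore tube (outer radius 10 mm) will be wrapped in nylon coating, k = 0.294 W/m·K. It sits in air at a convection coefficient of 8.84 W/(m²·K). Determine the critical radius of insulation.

r_cr ≈ 33.3 mm

For a cylinder r_cr = k/h = 0.294/8.84
r_cr = 33.3 mm; since the bare radius (10 mm) is below r_cr, adding a thin layer of insulation will *increase* heat loss.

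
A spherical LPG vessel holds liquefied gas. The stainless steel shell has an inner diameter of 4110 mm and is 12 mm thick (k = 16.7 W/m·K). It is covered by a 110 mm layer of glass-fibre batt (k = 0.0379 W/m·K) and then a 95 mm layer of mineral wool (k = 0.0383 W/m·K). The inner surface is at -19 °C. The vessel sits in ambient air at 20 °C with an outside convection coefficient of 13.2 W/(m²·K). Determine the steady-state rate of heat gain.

Q ≈ 422 W

Radial (spherical) resistances in series:
R_stainless steel shell = (1/2.055 − 1/2.067)/(4π×16.7) = 1.346×10^-5 K/W
R_glass-fibre batt = (1/2.067 − 1/2.177)/(4π×0.0379) = 0.05133 K/W
R_mineral wool = (1/2.177 − 1/2.272)/(4π×0.0383) = 0.03991 K/W
R_outer film = 1/(h·4πr_o²) = 1/(13.2×4π×2.272²) = 0.001168 K/W
R_total = 0.09242 K/W
Q = ΔT/R_total = 39/0.09242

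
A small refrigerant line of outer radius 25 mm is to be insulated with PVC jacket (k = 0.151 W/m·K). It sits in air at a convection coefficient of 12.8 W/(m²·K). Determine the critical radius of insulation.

r_cr ≈ 11.8 mm

For a cylinder r_cr = k/h = 0.151/12.8
r_cr = 11.8 mm; since the bare radius (25 mm) is above r_cr, any added insulation will reduce heat loss.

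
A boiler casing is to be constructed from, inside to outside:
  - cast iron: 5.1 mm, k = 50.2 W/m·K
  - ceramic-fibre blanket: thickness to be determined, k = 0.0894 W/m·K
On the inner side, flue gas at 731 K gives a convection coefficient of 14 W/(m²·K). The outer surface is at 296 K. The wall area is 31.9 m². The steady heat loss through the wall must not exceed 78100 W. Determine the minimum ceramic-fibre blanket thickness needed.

L ≈ 9.49 mm

Series thermal resistances:
R_inner film = 1/(h_i·A) = 1/(14×31.9) = 0.002239 K/W
R_cast iron = L/(kA) = 0.0051/(50.2×31.9) = 3.185×10^-6 K/W
Sum of the known resistances R_other = 0.002242 K/W
Required total resistance R_tot = ΔT/Q_allow = 435/78100 = 0.00557 K/W
R_ceramic-fibre blanket = R_tot − R_other = 0.003327 K/W
L = R·k·A = 0.003327×0.0894×31.9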